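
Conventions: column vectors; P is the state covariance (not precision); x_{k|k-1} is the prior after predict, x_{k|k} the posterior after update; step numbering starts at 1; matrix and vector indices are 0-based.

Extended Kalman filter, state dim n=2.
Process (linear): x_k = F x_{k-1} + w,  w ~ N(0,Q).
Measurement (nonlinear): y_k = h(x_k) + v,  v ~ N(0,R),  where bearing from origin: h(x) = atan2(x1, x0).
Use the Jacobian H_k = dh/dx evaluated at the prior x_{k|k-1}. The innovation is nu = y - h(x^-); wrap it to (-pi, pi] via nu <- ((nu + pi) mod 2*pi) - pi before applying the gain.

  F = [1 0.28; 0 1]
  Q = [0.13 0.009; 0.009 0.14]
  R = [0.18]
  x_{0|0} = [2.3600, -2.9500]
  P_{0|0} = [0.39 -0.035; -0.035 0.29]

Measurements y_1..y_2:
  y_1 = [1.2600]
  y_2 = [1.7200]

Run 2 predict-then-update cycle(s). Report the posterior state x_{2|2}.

x_post = [3.9430, -0.6806]

step 1: x^-=[1.5340, -2.9500]  P^-=[0.5231 0.0552; 0.0552 0.4300]  H_jac=[0.2668 0.1388]  S=[0.2296]  K=[0.6413; 0.3240]  nu=[2.3513]  x^+=[3.0419, -2.1882]  P^+=[0.4287 0.0075; 0.0075 0.4059]
step 2: x^-=[2.4292, -2.1882]  P^-=[0.5947 0.1301; 0.1301 0.5459]  H_jac=[0.2047 0.2273]  S=[0.2452]  K=[0.6171; 0.6145]  nu=[2.4533]  x^+=[3.9430, -0.6806]  P^+=[0.5013 0.0371; 0.0371 0.4533]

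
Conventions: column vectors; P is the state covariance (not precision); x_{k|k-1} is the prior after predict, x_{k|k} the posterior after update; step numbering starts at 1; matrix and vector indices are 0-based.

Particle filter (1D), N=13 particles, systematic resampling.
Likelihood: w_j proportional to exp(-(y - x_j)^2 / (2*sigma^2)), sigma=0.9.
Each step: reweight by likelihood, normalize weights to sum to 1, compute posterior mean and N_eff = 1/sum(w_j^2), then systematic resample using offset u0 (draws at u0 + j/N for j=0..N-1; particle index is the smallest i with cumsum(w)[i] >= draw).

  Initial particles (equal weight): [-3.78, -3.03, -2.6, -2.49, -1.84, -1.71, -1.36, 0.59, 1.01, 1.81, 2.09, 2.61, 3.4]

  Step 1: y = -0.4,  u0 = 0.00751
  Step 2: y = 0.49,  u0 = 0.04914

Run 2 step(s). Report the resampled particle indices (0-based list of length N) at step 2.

step 1: w=[0.0004, 0.0063, 0.0225, 0.0301, 0.1243, 0.1549, 0.2530, 0.2441, 0.1310, 0.0219, 0.0097, 0.0017, 0.0001]  mean=-0.6509  Neff=5.4873  idx=[2, 4, 4, 5, 5, 6, 6, 6, 7, 7, 7, 8, 8]
step 2: w=[0.0005, 0.0067, 0.0067, 0.0097, 0.0097, 0.0232, 0.0232, 0.0232, 0.1907, 0.1907, 0.1907, 0.1624, 0.1624]  mean=0.5118  Neff=6.1051  idx=[5, 8, 8, 8, 9, 9, 10, 10, 10, 11, 11, 12, 12]

resampled_idx = [5, 8, 8, 8, 9, 9, 10, 10, 10, 11, 11, 12, 12]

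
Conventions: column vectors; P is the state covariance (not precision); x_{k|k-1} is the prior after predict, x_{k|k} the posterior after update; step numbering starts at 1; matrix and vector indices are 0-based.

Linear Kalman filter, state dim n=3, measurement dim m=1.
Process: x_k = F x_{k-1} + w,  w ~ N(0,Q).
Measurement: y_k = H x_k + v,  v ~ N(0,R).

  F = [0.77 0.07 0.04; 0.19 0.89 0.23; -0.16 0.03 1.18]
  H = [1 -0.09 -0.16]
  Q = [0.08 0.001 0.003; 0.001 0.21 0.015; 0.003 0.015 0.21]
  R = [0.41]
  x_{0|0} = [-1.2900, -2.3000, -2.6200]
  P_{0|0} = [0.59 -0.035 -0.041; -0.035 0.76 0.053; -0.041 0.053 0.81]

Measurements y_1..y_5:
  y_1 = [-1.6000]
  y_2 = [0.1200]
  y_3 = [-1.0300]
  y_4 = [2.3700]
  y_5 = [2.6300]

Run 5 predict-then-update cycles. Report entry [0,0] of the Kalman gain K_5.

K[0,0] = 0.2235

step 1: x^-=[-1.2591, -2.8947, -2.9542]  P^-=[0.4288 0.1128 -0.0628; 0.1128 0.8824 0.2903; -0.0628 0.2903 1.3732]  S=[0.8893]  K=[0.4821; -0.0147; -0.3471]  nu=[-1.0741]  x^+=[-1.7769, -2.8790, -2.5814]  P^+=[0.2221 0.1191 0.0860; 0.1191 0.8822 0.2858; 0.0860 0.2858 1.2661]
step 2: x^-=[-1.6730, -3.4936, -2.8481]  P^-=[0.2378 0.2140 0.1402; 0.2140 1.1486 0.6774; 0.1402 0.6774 1.9660]  S=[0.6436]  K=[0.3047; 0.0035; -0.3657]  nu=[1.0229]  x^+=[-1.3613, -3.4901, -3.2221]  P^+=[0.1780 0.2133 0.2119; 0.2133 1.1486 0.6782; 0.2119 0.6782 1.8799]
step 3: x^-=[-1.4214, -4.1059, -3.6890]  P^-=[0.2340 0.3391 0.3228; 0.3391 1.5940 1.2779; 0.3228 1.2779 2.7991]  S=[0.6011]  K=[0.2527; -0.0147; -0.3995]  nu=[-0.5684]  x^+=[-1.5650, -4.0976, -3.4620]  P^+=[0.1957 0.3413 0.3834; 0.3413 1.5939 1.2744; 0.3834 1.2744 2.7032]
step 4: x^-=[-1.6304, -4.7404, -3.9576]  P^-=[0.2757 0.5290 0.5666; 0.5290 2.2932 2.1576; 0.5666 2.1576 3.9226]  S=[0.5903]  K=[0.2328; -0.0384; -0.4323]  nu=[2.9405]  x^+=[-0.9458, -4.8533, -5.2288]  P^+=[0.2437 0.5342 0.6260; 0.5342 2.2924 2.1478; 0.6260 2.1478 3.8123]
step 5: x^-=[-1.2771, -5.7018, -6.1643]  P^-=[0.3500 0.8144 0.9089; 0.8144 3.3510 3.4182; 0.9089 3.4182 5.4370]  S=[0.5873]  K=[0.2235; -0.0580; -0.4575]  nu=[2.4077]  x^+=[-0.7390, -5.8414, -7.2657]  P^+=[0.3207 0.8220 0.9689; 0.8220 3.3490 3.4026; 0.9689 3.4026 5.3141]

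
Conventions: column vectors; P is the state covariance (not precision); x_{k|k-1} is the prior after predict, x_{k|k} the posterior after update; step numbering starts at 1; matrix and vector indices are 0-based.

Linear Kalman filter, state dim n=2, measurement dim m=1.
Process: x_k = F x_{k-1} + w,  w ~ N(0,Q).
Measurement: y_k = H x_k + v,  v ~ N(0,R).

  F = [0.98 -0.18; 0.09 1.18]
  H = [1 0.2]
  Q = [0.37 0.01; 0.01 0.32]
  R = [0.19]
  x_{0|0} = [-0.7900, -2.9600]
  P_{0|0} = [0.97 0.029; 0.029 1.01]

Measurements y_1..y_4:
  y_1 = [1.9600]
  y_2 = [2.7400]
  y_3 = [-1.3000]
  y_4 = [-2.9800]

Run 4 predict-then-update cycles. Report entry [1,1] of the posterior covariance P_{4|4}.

step 1: x^-=[-0.2414, -3.5639]  P^-=[1.3241 -0.0859; -0.0859 1.7403]  S=[1.5493]  K=[0.8435; 0.1692]  nu=[2.9142]  x^+=[2.2168, -3.0708]  P^+=[0.2217 -0.3070; -0.3070 1.6960]
step 2: x^-=[2.7252, -3.4240]  P^-=[0.7462 -0.6808; -0.6808 2.6181]  S=[0.7686]  K=[0.7937; -0.2045]  nu=[0.6996]  x^+=[3.2805, -3.5671]  P^+=[0.2620 -0.5560; -0.5560 2.5859]
step 3: x^-=[3.8569, -3.9139]  P^-=[0.9016 -1.1501; -1.1501 3.8047]  S=[0.7837]  K=[0.8569; -0.4966]  nu=[-4.3741]  x^+=[0.1088, -1.7417]  P^+=[0.3261 -0.8166; -0.8166 3.6114]
step 4: x^-=[0.4201, -2.0454]  P^-=[1.0883 -1.6594; -1.6594 5.1777]  S=[0.8217]  K=[0.9206; -0.7593]  nu=[-2.9910]  x^+=[-2.3335, 0.2256]  P^+=[0.3919 -1.0851; -1.0851 4.7040]

P_post[1,1] = 4.7040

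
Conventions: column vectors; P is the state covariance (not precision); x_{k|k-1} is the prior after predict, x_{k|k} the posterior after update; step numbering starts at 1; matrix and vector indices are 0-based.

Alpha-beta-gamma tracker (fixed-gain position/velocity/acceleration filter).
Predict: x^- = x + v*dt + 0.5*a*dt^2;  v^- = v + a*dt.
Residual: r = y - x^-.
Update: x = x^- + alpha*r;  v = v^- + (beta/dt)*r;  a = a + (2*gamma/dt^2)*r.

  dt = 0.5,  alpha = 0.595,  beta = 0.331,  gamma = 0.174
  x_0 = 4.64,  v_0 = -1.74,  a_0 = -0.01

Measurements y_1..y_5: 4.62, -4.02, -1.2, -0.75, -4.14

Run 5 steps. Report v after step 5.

v_post = -2.5593

step 1: x_pred=3.7687  r=0.8513  x^+=4.2752  v^+=-1.1815  a^+=1.1749
step 2: x_pred=3.8314  r=-7.8514  x^+=-0.8402  v^+=-5.7916  a^+=-9.7542
step 3: x_pred=-4.9553  r=3.7553  x^+=-2.7209  v^+=-8.1827  a^+=-4.5268
step 4: x_pred=-7.3781  r=6.6281  x^+=-3.4344  v^+=-6.0583  a^+=4.6995
step 5: x_pred=-5.8761  r=1.7361  x^+=-4.8431  v^+=-2.5593  a^+=7.1161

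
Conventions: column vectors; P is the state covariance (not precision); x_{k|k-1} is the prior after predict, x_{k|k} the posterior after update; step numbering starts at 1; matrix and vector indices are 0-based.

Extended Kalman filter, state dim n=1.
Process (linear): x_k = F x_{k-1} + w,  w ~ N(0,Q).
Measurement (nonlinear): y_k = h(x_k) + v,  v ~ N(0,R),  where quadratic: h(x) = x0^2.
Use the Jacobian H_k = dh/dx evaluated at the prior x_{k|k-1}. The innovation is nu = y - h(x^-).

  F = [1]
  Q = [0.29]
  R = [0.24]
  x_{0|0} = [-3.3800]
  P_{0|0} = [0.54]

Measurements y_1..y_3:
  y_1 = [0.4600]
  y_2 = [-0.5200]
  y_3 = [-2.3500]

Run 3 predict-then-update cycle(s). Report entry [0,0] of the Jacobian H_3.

step 1: x^-=[-3.3800]  P^-=[0.8300]  H_jac=[-6.7600]  S=[38.1690]  K=[-0.1470]  nu=[-10.9644]  x^+=[-1.7682]  P^+=[0.0052]
step 2: x^-=[-1.7682]  P^-=[0.2952]  H_jac=[-3.5365]  S=[3.9322]  K=[-0.2655]  nu=[-3.6467]  x^+=[-0.8000]  P^+=[0.0180]
step 3: x^-=[-0.8000]  P^-=[0.3080]  H_jac=[-1.6000]  S=[1.0286]  K=[-0.4792]  nu=[-2.9900]  x^+=[0.6327]  P^+=[0.0719]

H_jac[0,0] = -1.6000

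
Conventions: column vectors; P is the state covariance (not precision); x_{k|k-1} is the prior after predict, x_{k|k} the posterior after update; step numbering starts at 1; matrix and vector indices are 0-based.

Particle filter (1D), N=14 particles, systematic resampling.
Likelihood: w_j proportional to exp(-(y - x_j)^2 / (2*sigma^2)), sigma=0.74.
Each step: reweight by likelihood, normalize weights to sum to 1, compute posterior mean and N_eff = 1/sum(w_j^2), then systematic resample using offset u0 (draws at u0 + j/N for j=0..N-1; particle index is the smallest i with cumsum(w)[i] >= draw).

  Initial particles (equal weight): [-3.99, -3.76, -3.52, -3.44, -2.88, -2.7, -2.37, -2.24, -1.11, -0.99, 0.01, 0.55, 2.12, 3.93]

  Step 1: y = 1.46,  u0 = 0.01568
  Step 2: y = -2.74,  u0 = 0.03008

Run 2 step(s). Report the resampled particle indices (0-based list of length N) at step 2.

step 1: w=[0.0000, 0.0000, 0.0000, 0.0000, 0.0000, 0.0000, 0.0000, 0.0000, 0.0019, 0.0032, 0.1129, 0.3616, 0.5175, 0.0029]  mean=1.3033  Neff=2.4314  idx=[10, 10, 11, 11, 11, 11, 11, 12, 12, 12, 12, 12, 12, 12]
step 2: w=[0.4436, 0.4436, 0.0226, 0.0226, 0.0226, 0.0226, 0.0226, 0.0000, 0.0000, 0.0000, 0.0000, 0.0000, 0.0000, 0.0000]  mean=0.0710  Neff=2.5249  idx=[0, 0, 0, 0, 0, 0, 1, 1, 1, 1, 1, 1, 2, 5]

resampled_idx = [0, 0, 0, 0, 0, 0, 1, 1, 1, 1, 1, 1, 2, 5]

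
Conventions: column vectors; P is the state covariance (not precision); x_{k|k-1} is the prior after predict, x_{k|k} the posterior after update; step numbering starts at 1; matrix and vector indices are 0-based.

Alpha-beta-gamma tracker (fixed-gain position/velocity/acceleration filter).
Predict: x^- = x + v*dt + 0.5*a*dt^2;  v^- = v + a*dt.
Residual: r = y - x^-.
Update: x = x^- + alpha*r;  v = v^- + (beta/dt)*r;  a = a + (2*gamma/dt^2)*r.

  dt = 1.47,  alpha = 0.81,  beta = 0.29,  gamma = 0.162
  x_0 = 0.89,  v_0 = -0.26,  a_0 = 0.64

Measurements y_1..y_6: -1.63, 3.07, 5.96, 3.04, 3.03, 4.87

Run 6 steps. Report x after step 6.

step 1: x_pred=1.1993  r=-2.8293  x^+=-1.0924  v^+=0.1226  a^+=0.2158
step 2: x_pred=-0.6790  r=3.7490  x^+=2.3577  v^+=1.1794  a^+=0.7779
step 3: x_pred=4.9320  r=1.0280  x^+=5.7647  v^+=2.5258  a^+=0.9320
step 4: x_pred=10.4846  r=-7.4446  x^+=4.4545  v^+=2.4272  a^+=-0.1842
step 5: x_pred=7.8235  r=-4.7935  x^+=3.9408  v^+=1.2108  a^+=-0.9029
step 6: x_pred=4.7451  r=0.1249  x^+=4.8463  v^+=-0.0918  a^+=-0.8842

x_post = 4.8463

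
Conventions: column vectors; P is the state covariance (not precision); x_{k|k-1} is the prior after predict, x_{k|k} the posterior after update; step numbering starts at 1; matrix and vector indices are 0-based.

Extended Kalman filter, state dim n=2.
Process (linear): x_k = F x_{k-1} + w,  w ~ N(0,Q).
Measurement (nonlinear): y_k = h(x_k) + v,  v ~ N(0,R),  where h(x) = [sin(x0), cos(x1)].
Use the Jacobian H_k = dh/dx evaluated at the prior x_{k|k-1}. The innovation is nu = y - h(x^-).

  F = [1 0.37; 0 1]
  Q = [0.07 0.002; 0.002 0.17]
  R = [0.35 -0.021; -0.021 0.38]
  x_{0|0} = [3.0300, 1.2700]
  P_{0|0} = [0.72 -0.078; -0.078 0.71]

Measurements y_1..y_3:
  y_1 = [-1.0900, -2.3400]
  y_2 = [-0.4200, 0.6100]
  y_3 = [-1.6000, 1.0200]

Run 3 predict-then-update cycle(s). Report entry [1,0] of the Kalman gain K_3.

K[1,0] = 0.3015

step 1: x^-=[3.4999, 1.2700]  P^-=[0.8295 0.1867; 0.1867 0.8800]  H_jac=[-0.9365 0.0000; 0.0000 -0.9551]  S=[1.0775 0.1460; 0.1460 1.1828]  K=[-0.7124 -0.0628; -0.0671 -0.7023]  nu=[-0.7393, -2.6363]  x^+=[4.1922, 3.1712]  P^+=[0.2649 0.0093; 0.0093 0.2780]
step 2: x^-=[5.3656, 3.1712]  P^-=[0.3798 0.1142; 0.1142 0.4480]  H_jac=[0.6077 0.0000; 0.0000 0.0296]  S=[0.4903 -0.0189; -0.0189 0.3804]  K=[0.4720 0.0324; 0.1431 0.0420]  nu=[0.3742, 1.6096]  x^+=[5.5943, 3.2923]  P^+=[0.2707 0.0810; 0.0810 0.4375]
step 3: x^-=[6.8125, 3.2923]  P^-=[0.4606 0.2449; 0.2449 0.6075]  H_jac=[0.8632 0.0000; 0.0000 0.1501]  S=[0.6932 0.0107; 0.0107 0.3937]  K=[0.5723 0.0778; 0.3015 0.2234]  nu=[-2.1049, 2.0087]  x^+=[5.7640, 3.1065]  P^+=[0.2302 0.1168; 0.1168 0.5234]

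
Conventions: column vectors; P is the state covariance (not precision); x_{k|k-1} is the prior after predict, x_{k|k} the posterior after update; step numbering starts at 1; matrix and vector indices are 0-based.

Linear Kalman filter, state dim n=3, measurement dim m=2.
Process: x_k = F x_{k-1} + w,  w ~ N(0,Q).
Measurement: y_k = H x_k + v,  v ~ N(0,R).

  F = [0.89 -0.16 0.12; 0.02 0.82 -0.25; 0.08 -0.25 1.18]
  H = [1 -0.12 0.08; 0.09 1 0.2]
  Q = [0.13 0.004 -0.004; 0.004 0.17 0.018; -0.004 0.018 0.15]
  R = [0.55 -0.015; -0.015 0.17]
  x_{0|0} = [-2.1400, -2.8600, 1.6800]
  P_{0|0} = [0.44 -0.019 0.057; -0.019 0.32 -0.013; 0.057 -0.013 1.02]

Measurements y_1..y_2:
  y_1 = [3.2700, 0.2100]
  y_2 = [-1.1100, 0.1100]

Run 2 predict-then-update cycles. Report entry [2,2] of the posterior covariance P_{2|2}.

P_post[2,2] = 1.9190

step 1: x^-=[-1.2454, -2.8080, 2.5262]  P^-=[0.5195 -0.0889 0.2523; -0.0889 0.4532 -0.3621; 0.2523 -0.3621 1.6123]  S=[1.1550 -0.0528; -0.0528 0.5402]  K=[0.4793 0.0622; -0.1181 0.6786; 0.3679 0.0045]  nu=[3.9763, 2.6248]  x^+=[0.8239, -1.4964, 4.0011]  P^+=[0.2552 -0.0295 0.0498; -0.0295 0.1799 -0.3004; 0.0498 -0.3004 1.4561]
step 2: x^-=[1.4529, -2.2109, 5.1613]  P^-=[0.3883 -0.1327 0.3530; -0.1327 0.5038 -0.7591; 0.3530 -0.7591 2.3781]  S=[1.0637 -0.1031; -0.1031 0.4572]  K=[0.4098 0.0329; -0.1703 0.7052; 0.5551 -0.4253]  nu=[-3.2411, 1.1578]  x^+=[0.1630, -0.8422, 2.8698]  P^+=[0.2120 -0.0399 0.1013; -0.0399 0.2207 -0.4735; 0.1013 -0.4735 1.9190]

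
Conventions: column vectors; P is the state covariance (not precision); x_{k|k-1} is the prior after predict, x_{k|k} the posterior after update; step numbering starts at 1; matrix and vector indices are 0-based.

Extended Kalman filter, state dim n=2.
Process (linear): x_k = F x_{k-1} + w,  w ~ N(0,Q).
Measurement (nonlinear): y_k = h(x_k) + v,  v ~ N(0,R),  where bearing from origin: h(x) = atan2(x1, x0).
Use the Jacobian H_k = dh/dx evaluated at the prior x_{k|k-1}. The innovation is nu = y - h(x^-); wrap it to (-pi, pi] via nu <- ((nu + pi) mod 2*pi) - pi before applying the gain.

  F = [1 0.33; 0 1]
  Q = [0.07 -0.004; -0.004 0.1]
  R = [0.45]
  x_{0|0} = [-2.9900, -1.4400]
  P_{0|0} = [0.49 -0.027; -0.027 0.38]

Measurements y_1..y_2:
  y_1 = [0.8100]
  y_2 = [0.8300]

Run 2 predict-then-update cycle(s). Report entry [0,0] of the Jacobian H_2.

H_jac[0,0] = 0.0508

step 1: x^-=[-3.4652, -1.4400]  P^-=[0.5836 0.0944; 0.0944 0.4800]  H_jac=[0.1023 -0.2461]  S=[0.4804]  K=[0.0759; -0.2258]  nu=[-2.7254]  x^+=[-3.6720, -0.8247]  P^+=[0.5808 0.1026; 0.1026 0.4555]
step 2: x^-=[-3.9441, -0.8247]  P^-=[0.7681 0.2489; 0.2489 0.5555]  H_jac=[0.0508 -0.2429]  S=[0.4786]  K=[-0.0448; -0.2555]  nu=[-2.5177]  x^+=[-3.8312, -0.1813]  P^+=[0.7672 0.2435; 0.2435 0.5243]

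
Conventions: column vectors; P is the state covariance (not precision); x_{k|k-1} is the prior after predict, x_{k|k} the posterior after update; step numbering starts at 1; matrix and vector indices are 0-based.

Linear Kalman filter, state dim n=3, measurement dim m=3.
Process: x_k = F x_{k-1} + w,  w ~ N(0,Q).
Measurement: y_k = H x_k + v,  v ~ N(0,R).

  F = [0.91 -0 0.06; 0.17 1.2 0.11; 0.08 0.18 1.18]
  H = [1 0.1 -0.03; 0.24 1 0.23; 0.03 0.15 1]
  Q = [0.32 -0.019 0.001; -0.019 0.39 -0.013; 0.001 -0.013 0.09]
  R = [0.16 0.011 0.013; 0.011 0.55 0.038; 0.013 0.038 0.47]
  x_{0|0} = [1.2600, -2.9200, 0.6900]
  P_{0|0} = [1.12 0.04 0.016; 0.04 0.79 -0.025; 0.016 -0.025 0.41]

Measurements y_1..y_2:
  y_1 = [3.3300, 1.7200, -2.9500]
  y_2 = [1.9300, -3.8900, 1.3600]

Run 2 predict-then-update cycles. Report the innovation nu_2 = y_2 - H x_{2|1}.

step 1: x^-=[1.1880, -3.2139, 0.3894]  P^-=[1.2507 0.2006 0.1351; 0.2006 1.5752 0.1986; 0.1351 0.1986 0.6872]  S=[1.4579 0.6981 0.2382; 0.6981 2.4362 0.6934; 0.2382 0.6934 1.2633]  K=[0.8854 -0.0398 0.0154; -0.0994 0.7217 -0.0284; 0.0002 -0.0033 0.5726]  nu=[2.4751, 4.5592, -2.8930]  x^+=[3.1536, -0.0876, -1.2816]  P^+=[0.1472 -0.0516 0.0205; -0.0516 0.4183 -0.0484; 0.0205 -0.0484 0.2756]
step 2: x^-=[2.7929, 0.2900, -1.2758]  P^-=[0.4451 -0.0520 0.0444; -0.0520 0.9668 0.0434; 0.0444 0.0434 0.4701]  S=[0.6019 0.1676 0.0673; 0.1676 1.5672 0.3468; 0.0673 0.3468 0.9775]  K=[0.7384 -0.0407 0.0147; -0.1010 0.6319 -0.0260; 0.0042 -0.0055 0.4906]  nu=[-0.9302, -4.5569, 2.5085]  x^+=[2.3285, -2.5607, -0.0238]  P^+=[0.1232 -0.0475 0.0184; -0.0475 0.3667 -0.0431; 0.0184 -0.0431 0.2364]

innov = [-0.9302, -4.5569, 2.5085]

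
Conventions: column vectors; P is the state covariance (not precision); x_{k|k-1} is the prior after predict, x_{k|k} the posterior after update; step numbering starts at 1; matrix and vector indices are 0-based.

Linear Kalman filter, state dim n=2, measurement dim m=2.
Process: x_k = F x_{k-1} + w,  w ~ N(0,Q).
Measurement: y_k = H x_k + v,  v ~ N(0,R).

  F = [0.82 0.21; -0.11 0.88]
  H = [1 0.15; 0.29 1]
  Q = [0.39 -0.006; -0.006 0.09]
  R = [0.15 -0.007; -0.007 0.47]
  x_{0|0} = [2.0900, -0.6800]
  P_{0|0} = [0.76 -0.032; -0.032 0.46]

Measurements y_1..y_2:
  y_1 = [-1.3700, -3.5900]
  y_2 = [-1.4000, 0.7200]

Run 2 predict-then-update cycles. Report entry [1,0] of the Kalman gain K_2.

K[1,0] = -0.0437

step 1: x^-=[1.5710, -0.8283]  P^-=[0.9103 -0.0119; -0.0119 0.4616]  S=[1.0671 0.3138; 0.3138 1.0013]  K=[0.8563 -0.0166; -0.0890 0.4855]  nu=[-2.8168, -3.2173]  x^+=[-0.7875, -2.1395]  P^+=[0.1366 -0.0534; -0.0534 0.2443]
step 2: x^-=[-1.0950, -1.7961]  P^-=[0.4742 -0.0105; -0.0105 0.2912]  S=[0.6276 0.1633; 0.1633 0.7950]  K=[0.7516 0.0054; -0.0437 0.3714]  nu=[-0.0356, 2.8337]  x^+=[-1.1063, -0.7421]  P^+=[0.1183 -0.0370; -0.0370 0.1856]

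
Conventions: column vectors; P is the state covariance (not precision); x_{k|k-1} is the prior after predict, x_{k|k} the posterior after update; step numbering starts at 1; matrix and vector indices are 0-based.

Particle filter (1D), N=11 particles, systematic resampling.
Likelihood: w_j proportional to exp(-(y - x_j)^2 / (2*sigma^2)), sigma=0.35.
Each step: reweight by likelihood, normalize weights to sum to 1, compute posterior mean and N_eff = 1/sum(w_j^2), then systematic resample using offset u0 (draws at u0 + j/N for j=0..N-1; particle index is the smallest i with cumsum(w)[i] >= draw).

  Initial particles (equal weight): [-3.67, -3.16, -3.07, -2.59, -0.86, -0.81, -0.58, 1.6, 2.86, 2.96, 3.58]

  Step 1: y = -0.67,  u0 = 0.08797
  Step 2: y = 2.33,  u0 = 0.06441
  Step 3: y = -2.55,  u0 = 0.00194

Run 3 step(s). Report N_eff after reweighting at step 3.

step 1: w=[0.0000, 0.0000, 0.0000, 0.0000, 0.3134, 0.3352, 0.3514, 0.0000, 0.0000, 0.0000, 0.0000]  mean=-0.7449  Neff=2.9935  idx=[4, 4, 4, 5, 5, 5, 5, 6, 6, 6, 6]
step 2: w=[0.0002, 0.0002, 0.0002, 0.0009, 0.0009, 0.0009, 0.0009, 0.2490, 0.2490, 0.2490, 0.2490]  mean=-0.5810  Neff=4.0330  idx=[7, 7, 7, 8, 8, 9, 9, 9, 10, 10, 10]
step 3: w=[0.0909, 0.0909, 0.0909, 0.0909, 0.0909, 0.0909, 0.0909, 0.0909, 0.0909, 0.0909, 0.0909]  mean=-0.5800  Neff=11.0000  idx=[0, 1, 2, 3, 4, 5, 6, 7, 8, 9, 10]

N_eff = 11.0000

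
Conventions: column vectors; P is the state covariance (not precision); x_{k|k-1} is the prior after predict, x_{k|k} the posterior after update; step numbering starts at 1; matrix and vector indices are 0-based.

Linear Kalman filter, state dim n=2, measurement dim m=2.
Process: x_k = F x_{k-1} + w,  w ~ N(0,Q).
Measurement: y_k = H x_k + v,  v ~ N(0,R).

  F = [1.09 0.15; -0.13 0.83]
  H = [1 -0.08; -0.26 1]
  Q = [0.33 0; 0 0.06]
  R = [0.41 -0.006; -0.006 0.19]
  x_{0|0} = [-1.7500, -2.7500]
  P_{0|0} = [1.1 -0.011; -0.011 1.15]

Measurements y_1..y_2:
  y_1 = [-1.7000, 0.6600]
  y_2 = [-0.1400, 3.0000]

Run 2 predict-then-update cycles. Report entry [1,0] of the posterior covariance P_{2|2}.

P_post[1,0] = 0.0423

step 1: x^-=[-2.3200, -2.0550]  P^-=[1.6592 -0.0224; -0.0224 0.8732]  S=[2.0784 -0.5301; -0.5301 1.1870]  K=[0.7919 -0.0287; 0.1631 0.8134]  nu=[0.4556, 2.1118]  x^+=[-2.0197, -0.2631]  P^+=[0.3309 0.0758; 0.0758 0.1733]
step 2: x^-=[-2.2410, 0.0442]  P^-=[0.7518 0.0418; 0.0418 0.1686]  S=[1.1562 -0.1723; -0.1723 0.3877]  K=[0.6300 -0.1164; 0.0912 0.4474]  nu=[2.1045, 2.3731]  x^+=[-1.1913, 1.2977]  P^+=[0.2624 0.0423; 0.0423 0.0955]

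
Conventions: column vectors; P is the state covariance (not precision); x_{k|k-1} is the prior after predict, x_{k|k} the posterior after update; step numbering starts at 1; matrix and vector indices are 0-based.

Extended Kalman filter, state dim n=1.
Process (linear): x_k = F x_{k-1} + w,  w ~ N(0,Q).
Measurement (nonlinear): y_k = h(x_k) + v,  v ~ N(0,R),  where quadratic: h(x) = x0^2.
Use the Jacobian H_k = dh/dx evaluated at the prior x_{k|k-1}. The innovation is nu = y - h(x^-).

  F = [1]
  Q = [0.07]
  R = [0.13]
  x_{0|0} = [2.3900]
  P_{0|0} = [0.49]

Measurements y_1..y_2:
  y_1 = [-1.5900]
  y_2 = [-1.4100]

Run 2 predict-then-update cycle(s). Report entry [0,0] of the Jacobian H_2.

step 1: x^-=[2.3900]  P^-=[0.5600]  H_jac=[4.7800]  S=[12.9251]  K=[0.2071]  nu=[-7.3021]  x^+=[0.8777]  P^+=[0.0056]
step 2: x^-=[0.8777]  P^-=[0.0756]  H_jac=[1.7555]  S=[0.3631]  K=[0.3657]  nu=[-2.1804]  x^+=[0.0804]  P^+=[0.0271]

H_jac[0,0] = 1.7555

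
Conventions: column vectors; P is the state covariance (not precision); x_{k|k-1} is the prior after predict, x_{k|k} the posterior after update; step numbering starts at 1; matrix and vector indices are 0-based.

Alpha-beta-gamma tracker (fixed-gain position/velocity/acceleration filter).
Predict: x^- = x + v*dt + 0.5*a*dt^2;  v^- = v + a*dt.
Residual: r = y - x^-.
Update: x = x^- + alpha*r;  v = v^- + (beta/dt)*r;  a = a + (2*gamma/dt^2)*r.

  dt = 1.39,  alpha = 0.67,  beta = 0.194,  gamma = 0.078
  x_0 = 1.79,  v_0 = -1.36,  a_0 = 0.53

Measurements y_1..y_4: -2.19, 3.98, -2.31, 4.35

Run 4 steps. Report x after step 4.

x_post = 3.2147

step 1: x_pred=0.4116  r=-2.6016  x^+=-1.3315  v^+=-0.9864  a^+=0.3199
step 2: x_pred=-2.3935  r=6.3735  x^+=1.8767  v^+=0.3479  a^+=0.8345
step 3: x_pred=3.1665  r=-5.4765  x^+=-0.5028  v^+=0.7435  a^+=0.3924
step 4: x_pred=0.9098  r=3.4402  x^+=3.2147  v^+=1.7691  a^+=0.6701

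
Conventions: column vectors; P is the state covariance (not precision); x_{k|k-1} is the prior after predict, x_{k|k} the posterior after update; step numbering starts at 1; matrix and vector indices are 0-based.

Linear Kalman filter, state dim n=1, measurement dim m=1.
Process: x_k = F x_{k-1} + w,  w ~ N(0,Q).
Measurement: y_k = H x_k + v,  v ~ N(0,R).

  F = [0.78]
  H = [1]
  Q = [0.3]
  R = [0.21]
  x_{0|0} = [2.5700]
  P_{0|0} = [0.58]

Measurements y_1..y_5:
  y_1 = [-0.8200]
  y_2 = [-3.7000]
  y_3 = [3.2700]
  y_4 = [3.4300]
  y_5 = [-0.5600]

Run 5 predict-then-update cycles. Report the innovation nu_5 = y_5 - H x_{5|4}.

innov = [-2.5968]

step 1: x^-=[2.0046]  P^-=[0.6529]  S=[0.8629]  K=[0.7566]  nu=[-2.8246]  x^+=[-0.1326]  P^+=[0.1589]
step 2: x^-=[-0.1034]  P^-=[0.3967]  S=[0.6067]  K=[0.6538]  nu=[-3.5966]  x^+=[-2.4550]  P^+=[0.1373]
step 3: x^-=[-1.9149]  P^-=[0.3835]  S=[0.5935]  K=[0.6462]  nu=[5.1849]  x^+=[1.4355]  P^+=[0.1357]
step 4: x^-=[1.1197]  P^-=[0.3826]  S=[0.5926]  K=[0.6456]  nu=[2.3103]  x^+=[2.6112]  P^+=[0.1356]
step 5: x^-=[2.0368]  P^-=[0.3825]  S=[0.5925]  K=[0.6456]  nu=[-2.5968]  x^+=[0.3604]  P^+=[0.1356]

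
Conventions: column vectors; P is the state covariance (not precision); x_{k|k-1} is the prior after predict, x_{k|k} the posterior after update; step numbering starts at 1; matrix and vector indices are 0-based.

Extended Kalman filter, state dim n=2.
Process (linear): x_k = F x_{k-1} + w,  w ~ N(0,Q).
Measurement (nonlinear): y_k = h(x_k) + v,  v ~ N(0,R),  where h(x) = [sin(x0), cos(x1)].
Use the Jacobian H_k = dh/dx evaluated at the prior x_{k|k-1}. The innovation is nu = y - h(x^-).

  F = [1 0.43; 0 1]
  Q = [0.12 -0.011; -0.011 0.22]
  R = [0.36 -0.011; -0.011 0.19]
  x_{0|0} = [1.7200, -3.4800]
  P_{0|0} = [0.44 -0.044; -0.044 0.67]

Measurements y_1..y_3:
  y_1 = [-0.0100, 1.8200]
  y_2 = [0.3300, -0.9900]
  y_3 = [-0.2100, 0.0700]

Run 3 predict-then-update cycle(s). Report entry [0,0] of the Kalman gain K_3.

K[0,0] = 0.6078

step 1: x^-=[0.2236, -3.4800]  P^-=[0.6460 0.2331; 0.2331 0.8900]  H_jac=[0.9751 0.0000; 0.0000 -0.3320]  S=[0.9743 -0.0865; -0.0865 0.2881]  K=[0.6398 -0.0766; 0.1462 -0.9817]  nu=[-0.2317, 2.7633]  x^+=[-0.1364, -6.2267]  P^+=[0.2371 0.0650; 0.0650 0.5667]
step 2: x^-=[-2.8138, -6.2267]  P^-=[0.5178 0.2977; 0.2977 0.7867]  H_jac=[-0.9468 0.0000; 0.0000 -0.0565]  S=[0.8241 0.0049; 0.0049 0.1925]  K=[-0.5944 -0.0721; -0.3407 -0.2221]  nu=[0.6519, -1.9884]  x^+=[-3.0579, -6.0073]  P^+=[0.2252 0.1270; 0.1270 0.6808]
step 3: x^-=[-5.6410, -6.0073]  P^-=[0.5803 0.4087; 0.4087 0.9008]  H_jac=[0.8008 0.0000; 0.0000 -0.2724]  S=[0.7321 -0.1002; -0.1002 0.2569]  K=[0.6078 -0.1965; 0.3342 -0.8251]  nu=[-0.8089, -0.8922]  x^+=[-5.9574, -5.5414]  P^+=[0.2759 0.1616; 0.1616 0.5889]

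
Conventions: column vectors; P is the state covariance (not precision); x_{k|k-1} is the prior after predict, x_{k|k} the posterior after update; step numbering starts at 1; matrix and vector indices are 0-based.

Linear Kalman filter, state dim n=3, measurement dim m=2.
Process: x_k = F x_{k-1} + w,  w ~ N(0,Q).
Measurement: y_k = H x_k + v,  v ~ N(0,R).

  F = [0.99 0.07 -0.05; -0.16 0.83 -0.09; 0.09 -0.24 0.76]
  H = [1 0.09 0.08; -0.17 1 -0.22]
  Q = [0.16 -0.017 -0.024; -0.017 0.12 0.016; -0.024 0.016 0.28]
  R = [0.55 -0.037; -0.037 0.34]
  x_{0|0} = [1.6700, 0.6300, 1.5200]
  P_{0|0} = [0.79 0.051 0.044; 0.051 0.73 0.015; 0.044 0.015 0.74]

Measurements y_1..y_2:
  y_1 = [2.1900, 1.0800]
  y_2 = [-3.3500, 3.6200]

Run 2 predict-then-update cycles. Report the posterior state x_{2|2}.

x_post = [-0.9005, 1.8734, -0.2941]

step 1: x^-=[1.6214, 0.1189, 1.1543]  P^-=[0.9423 -0.0593 0.0281; -0.0593 0.6346 -0.1816; 0.0281 -0.1816 0.7542]  S=[1.4935 -0.2293; -0.2293 1.1405]  K=[0.6176 -0.0738; 0.0835 0.6171; 0.0009 -0.3087]  nu=[0.4656, 1.4907]  x^+=[1.7990, 1.0777, 0.6945]  P^+=[0.3456 0.0015 -0.0424; 0.0015 0.2135 0.0298; -0.0424 0.0298 0.6454]
step 2: x^-=[1.8217, 0.5441, 0.4311]  P^-=[0.5056 -0.0532 -0.0514; -0.0532 0.2751 -0.0506; -0.0514 -0.0506 0.6512]  S=[1.0435 -0.1531; -0.1531 0.6977]  K=[0.4641 -0.0814; 0.0320 0.4302; -0.0441 -0.2749]  nu=[-5.2551, 3.4804]  x^+=[-0.9005, 1.8734, -0.2941]  P^+=[0.2647 -0.0141 -0.0647; -0.0141 0.1491 0.0292; -0.0647 0.0292 0.6001]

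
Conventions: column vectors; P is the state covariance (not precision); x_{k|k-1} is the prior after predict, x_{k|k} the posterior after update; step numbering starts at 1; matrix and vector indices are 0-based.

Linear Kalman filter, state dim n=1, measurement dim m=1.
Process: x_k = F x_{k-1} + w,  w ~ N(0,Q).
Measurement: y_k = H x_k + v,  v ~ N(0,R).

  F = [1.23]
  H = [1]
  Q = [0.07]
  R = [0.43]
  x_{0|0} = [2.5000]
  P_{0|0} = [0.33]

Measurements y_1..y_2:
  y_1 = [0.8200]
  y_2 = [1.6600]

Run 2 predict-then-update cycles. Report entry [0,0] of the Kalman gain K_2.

step 1: x^-=[3.0750]  P^-=[0.5693]  S=[0.9993]  K=[0.5697]  nu=[-2.2550]  x^+=[1.7904]  P^+=[0.2450]
step 2: x^-=[2.2022]  P^-=[0.4406]  S=[0.8706]  K=[0.5061]  nu=[-0.5422]  x^+=[1.9278]  P^+=[0.2176]

K[0,0] = 0.5061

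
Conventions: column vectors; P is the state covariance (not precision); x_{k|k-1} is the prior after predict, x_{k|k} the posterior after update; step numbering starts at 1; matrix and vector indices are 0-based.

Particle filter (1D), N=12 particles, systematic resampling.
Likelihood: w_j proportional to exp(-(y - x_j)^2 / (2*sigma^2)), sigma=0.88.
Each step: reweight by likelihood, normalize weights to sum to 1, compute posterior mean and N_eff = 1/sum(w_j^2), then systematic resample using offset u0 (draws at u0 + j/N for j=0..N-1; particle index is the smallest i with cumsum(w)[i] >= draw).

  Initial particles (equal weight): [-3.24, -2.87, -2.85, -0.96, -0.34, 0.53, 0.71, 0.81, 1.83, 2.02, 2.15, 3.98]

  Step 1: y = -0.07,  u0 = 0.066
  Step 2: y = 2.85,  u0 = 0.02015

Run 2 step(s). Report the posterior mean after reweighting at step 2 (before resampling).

step 1: w=[0.0004, 0.0016, 0.0018, 0.1561, 0.2484, 0.2064, 0.1758, 0.1579, 0.0253, 0.0155, 0.0108, 0.0000]  mean=0.2176  Neff=5.3912  idx=[3, 3, 4, 4, 4, 5, 5, 6, 6, 7, 7, 9]
step 2: w=[0.0001, 0.0001, 0.0015, 0.0015, 0.0015, 0.0327, 0.0327, 0.0549, 0.0549, 0.0719, 0.0719, 0.6766]  mean=1.5939  Neff=2.0998  idx=[5, 7, 9, 10, 11, 11, 11, 11, 11, 11, 11, 11]

post_mean = 1.5939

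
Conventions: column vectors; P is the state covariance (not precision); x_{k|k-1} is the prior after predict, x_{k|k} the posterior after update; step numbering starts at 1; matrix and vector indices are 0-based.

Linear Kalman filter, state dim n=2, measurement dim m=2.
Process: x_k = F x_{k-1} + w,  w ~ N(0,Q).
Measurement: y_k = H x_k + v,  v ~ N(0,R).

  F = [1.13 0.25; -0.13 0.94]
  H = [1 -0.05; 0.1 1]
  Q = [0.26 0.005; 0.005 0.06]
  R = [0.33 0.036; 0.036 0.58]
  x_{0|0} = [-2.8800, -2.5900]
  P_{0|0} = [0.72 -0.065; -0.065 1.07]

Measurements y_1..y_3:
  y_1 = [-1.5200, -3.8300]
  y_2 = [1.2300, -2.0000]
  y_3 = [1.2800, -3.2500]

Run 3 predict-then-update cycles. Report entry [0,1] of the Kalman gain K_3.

K[0,1] = 0.0304

step 1: x^-=[-3.9019, -2.0602]  P^-=[1.2095 0.0838; 0.0838 1.0335]  S=[1.5337 0.1886; 0.1886 1.6424]  K=[0.7816 0.0349; -0.0579 0.6410]  nu=[2.2789, -1.3796]  x^+=[-2.1689, -3.0766]  P^+=[0.2603 0.0223; 0.0223 0.3675]
step 2: x^-=[-3.2199, -2.6100]  P^-=[0.6280 0.0761; 0.0761 0.3836]  S=[0.9513 0.1554; 0.1554 0.9852]  K=[0.6498 0.0385; -0.0051 0.3980]  nu=[4.3194, 0.9320]  x^+=[-0.3772, -2.2613]  P^+=[0.2170 0.0240; 0.0240 0.2282]
step 3: x^-=[-0.9916, -2.0766]  P^-=[0.5650 0.0515; 0.0515 0.2595]  S=[0.8905 0.1308; 0.1308 0.8554]  K=[0.6271 0.0304; -0.0022 0.3097]  nu=[2.1677, -1.0743]  x^+=[0.3352, -2.4140]  P^+=[0.2090 0.0193; 0.0193 0.1776]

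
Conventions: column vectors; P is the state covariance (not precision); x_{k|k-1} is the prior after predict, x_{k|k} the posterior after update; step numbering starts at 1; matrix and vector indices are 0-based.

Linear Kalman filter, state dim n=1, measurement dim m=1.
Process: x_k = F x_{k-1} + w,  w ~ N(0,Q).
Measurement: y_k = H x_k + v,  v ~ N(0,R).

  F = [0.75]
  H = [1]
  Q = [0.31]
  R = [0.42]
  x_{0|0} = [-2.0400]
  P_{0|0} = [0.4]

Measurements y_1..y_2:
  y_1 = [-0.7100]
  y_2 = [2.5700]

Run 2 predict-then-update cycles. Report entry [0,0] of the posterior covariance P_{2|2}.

P_post[0,0] = 0.2154

step 1: x^-=[-1.5300]  P^-=[0.5350]  S=[0.9550]  K=[0.5602]  nu=[0.8200]  x^+=[-1.0706]  P^+=[0.2353]
step 2: x^-=[-0.8030]  P^-=[0.4423]  S=[0.8623]  K=[0.5130]  nu=[3.3730]  x^+=[0.9272]  P^+=[0.2154]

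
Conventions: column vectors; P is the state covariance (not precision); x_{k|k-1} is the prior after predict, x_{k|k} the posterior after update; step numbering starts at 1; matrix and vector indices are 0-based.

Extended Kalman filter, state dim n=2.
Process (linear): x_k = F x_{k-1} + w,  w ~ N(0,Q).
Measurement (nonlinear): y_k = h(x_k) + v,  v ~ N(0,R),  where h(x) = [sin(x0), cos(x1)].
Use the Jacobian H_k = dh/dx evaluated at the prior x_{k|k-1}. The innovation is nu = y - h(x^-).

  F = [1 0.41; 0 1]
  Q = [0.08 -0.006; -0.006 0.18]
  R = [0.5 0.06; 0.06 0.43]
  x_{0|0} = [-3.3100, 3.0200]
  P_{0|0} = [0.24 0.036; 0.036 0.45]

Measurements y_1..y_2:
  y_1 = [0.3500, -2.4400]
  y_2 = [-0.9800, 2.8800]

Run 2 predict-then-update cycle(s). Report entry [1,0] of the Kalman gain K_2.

step 1: x^-=[-2.0718, 3.0200]  P^-=[0.4252 0.2145; 0.2145 0.6300]  H_jac=[-0.4803 0.0000; 0.0000 -0.1213]  S=[0.5981 0.0725; 0.0725 0.4393]  K=[-0.3411 -0.0029; -0.1543 -0.1485]  nu=[1.2271, -1.4474]  x^+=[-2.4861, 3.0456]  P^+=[0.3554 0.1791; 0.1791 0.6028]
step 2: x^-=[-1.2374, 3.0456]  P^-=[0.6837 0.4203; 0.4203 0.7828]  H_jac=[0.3273 0.0000; 0.0000 -0.0958]  S=[0.5732 0.0468; 0.0468 0.4372]  K=[0.4014 -0.1351; 0.2562 -0.1990]  nu=[-0.0351, 3.8754]  x^+=[-1.7749, 2.2656]  P^+=[0.5884 0.3549; 0.3549 0.7326]

K[1,0] = 0.2562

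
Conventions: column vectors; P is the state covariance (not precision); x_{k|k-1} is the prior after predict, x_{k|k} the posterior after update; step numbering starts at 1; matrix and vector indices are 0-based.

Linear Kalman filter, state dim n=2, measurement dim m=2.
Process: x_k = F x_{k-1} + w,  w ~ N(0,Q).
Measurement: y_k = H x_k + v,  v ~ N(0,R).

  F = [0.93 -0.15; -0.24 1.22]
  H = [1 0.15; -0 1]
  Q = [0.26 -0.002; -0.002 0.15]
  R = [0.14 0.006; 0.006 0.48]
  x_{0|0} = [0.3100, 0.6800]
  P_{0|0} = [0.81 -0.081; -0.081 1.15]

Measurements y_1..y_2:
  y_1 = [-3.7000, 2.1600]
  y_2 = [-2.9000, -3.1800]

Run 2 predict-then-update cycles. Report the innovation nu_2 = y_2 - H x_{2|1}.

step 1: x^-=[0.1863, 0.7552]  P^-=[1.0090 -0.4881; -0.4881 1.9557]  S=[1.0466 -0.1887; -0.1887 2.4357]  K=[0.8702 -0.1330; -0.0418 0.7997]  nu=[-3.9996, 1.4048]  x^+=[-3.4808, 2.0460]  P^+=[0.1298 -0.0586; -0.0586 0.3836]
step 2: x^-=[-3.5440, 3.3315]  P^-=[0.3973 -0.1698; -0.1698 0.7627]  S=[0.5035 -0.0494; -0.0494 1.2427]  K=[0.7279 -0.1077; -0.0500 0.6118]  nu=[0.1443, -6.5115]  x^+=[-2.7377, -0.6593]  P^+=[0.1084 -0.0473; -0.0473 0.2934]

innov = [0.1443, -6.5115]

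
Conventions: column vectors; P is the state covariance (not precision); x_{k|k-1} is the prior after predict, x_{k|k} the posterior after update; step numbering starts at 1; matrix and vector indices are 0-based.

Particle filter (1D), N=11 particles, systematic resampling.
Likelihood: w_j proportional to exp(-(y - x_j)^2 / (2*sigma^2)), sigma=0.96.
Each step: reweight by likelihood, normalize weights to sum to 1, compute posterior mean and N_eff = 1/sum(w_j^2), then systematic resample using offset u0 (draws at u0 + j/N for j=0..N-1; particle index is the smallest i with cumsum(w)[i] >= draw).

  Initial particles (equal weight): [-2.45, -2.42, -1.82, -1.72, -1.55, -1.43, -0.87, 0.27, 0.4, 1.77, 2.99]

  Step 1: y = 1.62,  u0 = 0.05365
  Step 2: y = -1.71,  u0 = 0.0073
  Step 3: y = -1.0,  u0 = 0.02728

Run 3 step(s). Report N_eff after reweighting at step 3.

step 1: w=[0.0001, 0.0001, 0.0007, 0.0011, 0.0019, 0.0029, 0.0156, 0.1678, 0.2012, 0.4457, 0.1630]  mean=1.3777  Neff=3.4006  idx=[7, 7, 8, 8, 9, 9, 9, 9, 9, 10, 10]
step 2: w=[0.2811, 0.2811, 0.2106, 0.2106, 0.0033, 0.0033, 0.0033, 0.0033, 0.0033, 0.0000, 0.0000]  mean=0.3496  Neff=4.0517  idx=[0, 0, 0, 0, 1, 1, 1, 2, 2, 3, 3]
step 3: w=[0.0970, 0.0970, 0.0970, 0.0970, 0.0970, 0.0970, 0.0970, 0.0803, 0.0803, 0.0803, 0.0803]  mean=0.3118  Neff=10.9153  idx=[0, 1, 2, 3, 4, 4, 5, 6, 7, 9, 10]

N_eff = 10.9153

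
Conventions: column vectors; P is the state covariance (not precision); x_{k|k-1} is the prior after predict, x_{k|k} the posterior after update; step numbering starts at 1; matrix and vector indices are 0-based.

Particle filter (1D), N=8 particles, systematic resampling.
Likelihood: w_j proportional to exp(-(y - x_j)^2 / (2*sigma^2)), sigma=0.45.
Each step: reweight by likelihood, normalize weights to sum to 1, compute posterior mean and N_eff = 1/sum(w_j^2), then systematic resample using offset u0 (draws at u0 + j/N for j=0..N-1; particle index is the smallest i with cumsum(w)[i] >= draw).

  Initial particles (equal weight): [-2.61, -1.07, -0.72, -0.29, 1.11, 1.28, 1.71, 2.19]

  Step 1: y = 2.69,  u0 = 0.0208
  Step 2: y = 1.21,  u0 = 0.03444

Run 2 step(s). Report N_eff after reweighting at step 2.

step 1: w=[0.0000, 0.0000, 0.0000, 0.0000, 0.0033, 0.0115, 0.1454, 0.8399]  mean=2.1062  Neff=1.3762  idx=[6, 6, 7, 7, 7, 7, 7, 7]
step 2: w=[0.3291, 0.3291, 0.0570, 0.0570, 0.0570, 0.0570, 0.0570, 0.0570]  mean=1.8740  Neff=4.2354  idx=[0, 0, 0, 1, 1, 2, 4, 6]

N_eff = 4.2354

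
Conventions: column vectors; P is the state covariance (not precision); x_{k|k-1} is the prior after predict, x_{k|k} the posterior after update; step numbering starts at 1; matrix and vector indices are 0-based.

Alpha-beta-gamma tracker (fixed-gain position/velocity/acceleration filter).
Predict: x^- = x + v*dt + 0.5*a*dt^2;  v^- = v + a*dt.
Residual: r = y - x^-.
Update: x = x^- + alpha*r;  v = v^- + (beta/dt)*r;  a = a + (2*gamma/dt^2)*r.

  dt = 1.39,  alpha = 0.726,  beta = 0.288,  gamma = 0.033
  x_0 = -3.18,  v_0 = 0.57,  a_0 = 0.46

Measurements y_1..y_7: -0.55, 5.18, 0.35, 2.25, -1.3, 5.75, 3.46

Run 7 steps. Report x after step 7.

step 1: x_pred=-1.9433  r=1.3933  x^+=-0.9318  v^+=1.4981  a^+=0.5076
step 2: x_pred=1.6409  r=3.5391  x^+=4.2103  v^+=2.9369  a^+=0.6285
step 3: x_pred=8.8998  r=-8.5498  x^+=2.6926  v^+=2.0391  a^+=0.3364
step 4: x_pred=5.8519  r=-3.6019  x^+=3.2369  v^+=1.7604  a^+=0.2134
step 5: x_pred=5.8900  r=-7.1900  x^+=0.6701  v^+=0.5673  a^+=-0.0322
step 6: x_pred=1.4275  r=4.3225  x^+=4.5656  v^+=1.4181  a^+=0.1154
step 7: x_pred=6.6483  r=-3.1883  x^+=4.3336  v^+=0.9180  a^+=0.0065

x_post = 4.3336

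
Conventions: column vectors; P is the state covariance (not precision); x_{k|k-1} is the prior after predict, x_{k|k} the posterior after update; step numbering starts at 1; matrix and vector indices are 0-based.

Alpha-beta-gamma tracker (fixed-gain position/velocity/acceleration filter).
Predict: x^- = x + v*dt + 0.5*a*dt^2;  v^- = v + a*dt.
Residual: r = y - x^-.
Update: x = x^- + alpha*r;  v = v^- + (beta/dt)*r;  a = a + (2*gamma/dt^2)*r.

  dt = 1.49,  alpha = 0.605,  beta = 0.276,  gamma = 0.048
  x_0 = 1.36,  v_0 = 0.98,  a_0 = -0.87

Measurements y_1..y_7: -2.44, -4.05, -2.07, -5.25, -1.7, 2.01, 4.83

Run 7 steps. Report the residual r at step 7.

step 1: x_pred=1.8545  r=-4.2945  x^+=-0.7437  v^+=-1.1118  a^+=-1.0557
step 2: x_pred=-3.5721  r=-0.4779  x^+=-3.8612  v^+=-2.7733  a^+=-1.0764
step 3: x_pred=-9.1883  r=7.1183  x^+=-4.8817  v^+=-3.0585  a^+=-0.7686
step 4: x_pred=-10.2920  r=5.0420  x^+=-7.2416  v^+=-3.2697  a^+=-0.5505
step 5: x_pred=-12.7246  r=11.0246  x^+=-6.0547  v^+=-2.0479  a^+=-0.0738
step 6: x_pred=-9.1880  r=11.1980  x^+=-2.4132  v^+=-0.0836  a^+=0.4104
step 7: x_pred=-2.0822  r=6.9122  x^+=2.0997  v^+=1.8083  a^+=0.7093

resid = 6.9122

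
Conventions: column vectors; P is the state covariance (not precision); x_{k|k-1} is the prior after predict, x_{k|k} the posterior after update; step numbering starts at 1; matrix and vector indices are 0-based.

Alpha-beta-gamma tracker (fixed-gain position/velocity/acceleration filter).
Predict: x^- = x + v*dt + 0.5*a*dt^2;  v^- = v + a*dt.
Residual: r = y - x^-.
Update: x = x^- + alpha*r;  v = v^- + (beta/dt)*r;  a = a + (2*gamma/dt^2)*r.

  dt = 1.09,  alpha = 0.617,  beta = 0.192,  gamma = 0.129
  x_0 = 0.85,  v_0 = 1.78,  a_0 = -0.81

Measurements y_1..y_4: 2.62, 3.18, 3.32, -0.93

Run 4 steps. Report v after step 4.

step 1: x_pred=2.3090  r=0.3110  x^+=2.5009  v^+=0.9519  a^+=-0.7425
step 2: x_pred=3.0974  r=0.0826  x^+=3.1484  v^+=0.1571  a^+=-0.7245
step 3: x_pred=2.8892  r=0.4308  x^+=3.1550  v^+=-0.5567  a^+=-0.6310
step 4: x_pred=2.1734  r=-3.1034  x^+=0.2586  v^+=-1.7911  a^+=-1.3049

v_post = -1.7911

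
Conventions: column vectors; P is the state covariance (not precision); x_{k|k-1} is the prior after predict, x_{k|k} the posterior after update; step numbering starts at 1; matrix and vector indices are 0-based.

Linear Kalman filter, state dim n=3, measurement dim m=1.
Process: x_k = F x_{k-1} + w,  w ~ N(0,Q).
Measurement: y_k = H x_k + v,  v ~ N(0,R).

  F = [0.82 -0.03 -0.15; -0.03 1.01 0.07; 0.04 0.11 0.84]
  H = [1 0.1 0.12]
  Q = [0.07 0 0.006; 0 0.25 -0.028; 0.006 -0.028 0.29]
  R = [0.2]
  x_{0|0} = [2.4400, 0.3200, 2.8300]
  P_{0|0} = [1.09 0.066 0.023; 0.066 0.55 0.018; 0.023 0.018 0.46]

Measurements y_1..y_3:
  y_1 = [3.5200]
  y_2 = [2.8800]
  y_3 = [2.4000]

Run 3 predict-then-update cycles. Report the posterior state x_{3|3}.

step 1: x^-=[1.5667, 0.4481, 2.5100]  P^-=[0.8050 0.0051 0.0028; 0.0051 0.8127 0.0762; 0.0028 0.0762 0.6284]  S=[1.0257]  K=[0.7857; 0.0931; 0.0837]  nu=[1.6073]  x^+=[2.8295, 0.5977, 2.6445]  P^+=[0.1719 -0.0699 -0.0646; -0.0699 0.8038 0.0682; -0.0646 0.0682 0.6212]
step 2: x^-=[1.9056, 0.7039, 2.4003]  P^-=[0.2202 -0.1076 -0.1225; -0.1076 1.0874 0.1549; -0.1225 0.1549 0.7460]  S=[0.3946]  K=[0.4935; 0.0500; -0.0443]  nu=[0.6160]  x^+=[2.2096, 0.7347, 2.3730]  P^+=[0.1241 -0.1173 -0.1139; -0.1173 1.0864 0.1557; -0.1139 0.1557 0.7452]
step 3: x^-=[1.4339, 0.8419, 2.1625]  P^-=[0.2064 -0.1720 -0.1821; -0.1720 1.3916 0.2679; -0.1821 0.2679 0.8493]  S=[0.3608]  K=[0.4637; -0.0020; -0.1480]  nu=[0.6224]  x^+=[1.7225, 0.8407, 2.0704]  P^+=[0.1288 -0.1717 -0.1573; -0.1717 1.3916 0.2678; -0.1573 0.2678 0.8414]

x_post = [1.7225, 0.8407, 2.0704]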